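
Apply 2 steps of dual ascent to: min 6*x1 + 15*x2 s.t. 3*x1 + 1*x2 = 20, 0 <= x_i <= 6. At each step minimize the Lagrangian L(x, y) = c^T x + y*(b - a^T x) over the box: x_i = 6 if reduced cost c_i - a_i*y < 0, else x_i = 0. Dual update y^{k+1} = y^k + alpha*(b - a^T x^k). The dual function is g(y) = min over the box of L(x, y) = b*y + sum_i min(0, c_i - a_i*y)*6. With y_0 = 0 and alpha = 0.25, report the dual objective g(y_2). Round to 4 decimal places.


Dual ascent for LP: min 6*x1 + 15*x2, 3*x1 + 1*x2 = 20, 0 <= x_i <= 6
Step 1: y^k = 0.0, reduced costs: (6.0, 15.0)
  x^k = (0.0, 0.0), subgradient = b - a^T x = 20.0
  y^{k+1} = 0.0 + 0.25*20.0 = 5.0
Step 2: y^k = 5.0, reduced costs: (-9.0, 10.0)
  x^k = (6.0, 0.0), subgradient = b - a^T x = 2.0
  y^{k+1} = 5.0 + 0.25*2.0 = 5.5
Dual objective at y_2 = 5.5: reduced costs (-10.5, 9.5), box minimizer x = (6.0, 0.0)
g(y_2) = b*y + (c1 - a1*y)*x1 + (c2 - a2*y)*x2 = 20*5.5 + (-10.5)*6.0 + 9.5*0.0 = 110.0 - 63.0 + 0.0 = 47.0


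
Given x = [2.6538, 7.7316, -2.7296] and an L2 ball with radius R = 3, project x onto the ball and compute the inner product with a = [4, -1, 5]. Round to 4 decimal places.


Step 1: Compute ||x|| (intermediates to 6 decimals).
||x|| = sqrt(2.6538^2 + 7.7316^2 + (-2.7296)^2) = 8.618063
Step 2: Project.
Since ||x|| > R, scale = R/||x|| = 3/8.618063 = 0.348106, proj(x) = scale * x
proj(x) = [0.923804, 2.691416, -0.95019]
Step 3: Dot product.
a^T * proj(x) = 4*0.923804 - 1*2.691416 + 5*(-0.95019) = -3.7472


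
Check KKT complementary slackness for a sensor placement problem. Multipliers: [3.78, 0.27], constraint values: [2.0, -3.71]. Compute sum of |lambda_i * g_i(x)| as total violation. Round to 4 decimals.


KKT complementary slackness check:
lambda_1 * g_1 = 3.78 * 2.0 = 7.56
lambda_2 * g_2 = 0.27 * -3.71 = -1.0017
Total violation = 7.56 + 1.0017 = 8.5617


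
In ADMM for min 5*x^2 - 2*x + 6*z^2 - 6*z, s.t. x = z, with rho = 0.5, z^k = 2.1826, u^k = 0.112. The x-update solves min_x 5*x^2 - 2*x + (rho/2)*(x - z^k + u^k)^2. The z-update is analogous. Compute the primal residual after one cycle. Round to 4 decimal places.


ADMM iteration with rho = 0.5, z^k = 2.1826, u^k = 0.112
Step 1: x-update.
Minimize 5*x^2 - 2*x + (0.5/2)*(x - 2.1826 + 0.112)^2
FOC: (2*5 + 0.5)*x = 2 + 0.5*(2.1826 - 0.112)
x^{k+1} = 0.2891
Step 2: z-update.
Minimize 6*z^2 - 6*z + (0.5/2)*(0.2891 - z + 0.112)^2
FOC: (2*6 + 0.5)*z = 6 + 0.5*(0.2891 + 0.112)
z^{k+1} = 0.496
Step 3: u-update.
u^{k+1} = 0.112 + 0.2891 - 0.496 = -0.095
Step 4: Primal residual = |0.2891 - 0.496| = 0.207


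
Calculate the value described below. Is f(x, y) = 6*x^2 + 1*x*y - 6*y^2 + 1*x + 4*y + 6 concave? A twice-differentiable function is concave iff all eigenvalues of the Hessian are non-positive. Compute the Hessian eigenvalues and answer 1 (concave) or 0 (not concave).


The Hessian of f(x,y) = 6*x^2 + 1*x*y - 6*y^2 + 1*x + 4*y + 6 is:
H = [[12, 1], [1, -12]]
Trace = 12 - 12 = 0
Determinant = 12*-12 - (1)^2 = -145
Discriminant = (0)^2 - 4*-145 = 580.0
Eigenvalues: lambda_1 = -12.0416, lambda_2 = 12.0416
The function is not concave.

0


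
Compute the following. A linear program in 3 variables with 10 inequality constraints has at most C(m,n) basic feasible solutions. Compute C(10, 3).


Each vertex corresponds to some choice of n active constraints out of m, so the number of vertices is at most C(m, n) = m! / (n!(m-n)!).
m = 10, n = 3
Numerator: 10 * 9 * 8
Denominator: 3! = 6
C(10, 3) = 120


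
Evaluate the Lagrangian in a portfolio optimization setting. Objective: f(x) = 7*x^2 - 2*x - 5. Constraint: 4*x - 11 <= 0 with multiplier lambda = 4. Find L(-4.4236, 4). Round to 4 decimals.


Step 1: Evaluate f(x).
f(-4.4236) = 7*(-4.4236)^2 - 2*(-4.4236) - 5 = 140.8249
Step 2: Evaluate g(x).
g(-4.4236) = 4*-4.4236 - 11 = -28.6944
Step 3: Compute Lagrangian.
L = 140.8249 + 4*-28.6944 = 26.0473


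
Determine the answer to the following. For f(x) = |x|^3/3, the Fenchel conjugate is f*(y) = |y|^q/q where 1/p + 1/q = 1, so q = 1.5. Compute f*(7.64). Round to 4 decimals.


The conjugate exponent q satisfies 1/p + 1/q = 1.
p = 3, so q = 3/(3 - 1) = 1.5
|y|^q = 7.64^1.5 = 21.1174
f*(7.64) = 21.1174 / 1.5 = 14.0783


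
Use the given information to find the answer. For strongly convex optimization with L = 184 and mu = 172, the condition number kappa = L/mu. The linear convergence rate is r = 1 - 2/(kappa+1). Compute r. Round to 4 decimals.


Step 1: Compute the condition number.
kappa = L/mu = 184/172 = 1.0698
Step 2: Compute the convergence rate.
r = 1 - 2/(kappa + 1) = 1 - 2*mu/(L + mu) = (L - mu)/(L + mu) = 12/356 = 0.0337


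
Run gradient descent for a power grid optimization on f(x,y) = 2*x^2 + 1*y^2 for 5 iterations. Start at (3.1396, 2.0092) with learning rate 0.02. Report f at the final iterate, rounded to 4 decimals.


Gradient descent on f(x,y) = 2*x^2 + 1*y^2.
Starting point: (3.1396, 2.0092), alpha = 0.02
Step 1: grad_x = 2*2*3.1396 = 12.5584, grad_y = 2*1*2.0092 = 4.0184
  x_1 = 3.1396 - 0.02*12.5584 = 2.8884
  y_1 = 2.0092 - 0.02*4.0184 = 1.9288
Step 2: grad_x = 2*2*2.8884 = 11.5537, grad_y = 2*1*1.9288 = 3.8577
  x_2 = 2.8884 - 0.02*11.5537 = 2.6574
  y_2 = 1.9288 - 0.02*3.8577 = 1.8517
Step 3: grad_x = 2*2*2.6574 = 10.6294, grad_y = 2*1*1.8517 = 3.7034
  x_3 = 2.6574 - 0.02*10.6294 = 2.4448
  y_3 = 1.8517 - 0.02*3.7034 = 1.7776
Step 4: grad_x = 2*2*2.4448 = 9.7791, grad_y = 2*1*1.7776 = 3.5552
  x_4 = 2.4448 - 0.02*9.7791 = 2.2492
  y_4 = 1.7776 - 0.02*3.5552 = 1.7065
Step 5: grad_x = 2*2*2.2492 = 8.9967, grad_y = 2*1*1.7065 = 3.413
  x_5 = 2.2492 - 0.02*8.9967 = 2.0693
  y_5 = 1.7065 - 0.02*3.413 = 1.6382
f(2.0693, 1.6382) = 2*2.0693^2 + 1*1.6382^2 = 11.2475


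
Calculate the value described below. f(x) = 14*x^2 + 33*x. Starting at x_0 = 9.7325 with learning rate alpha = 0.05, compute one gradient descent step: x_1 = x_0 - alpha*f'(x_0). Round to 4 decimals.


We compute the gradient at x_0 and apply the update.
f'(x) = 28*x + 33
f'(9.7325) = 28*9.7325 + 33 = 305.51
x_1 = 9.7325 - 0.05*305.51 = -5.543


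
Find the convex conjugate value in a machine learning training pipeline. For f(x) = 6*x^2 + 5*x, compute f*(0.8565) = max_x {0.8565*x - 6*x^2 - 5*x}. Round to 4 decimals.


f*(y) = sup_x {y*x - a*x^2 - b*x} = sup_x {(y-b)*x - a*x^2}
FOC: (y - b) - 2a*x = 0 => x* = (y - b)/(2a)
x* = (0.8565 - 5)/(2*6) = -0.3453
f*(0.8565) = (y-b)^2/(4a) = (0.8565 - 5)^2/(4*6)
= 17.1686/24 = 0.7154


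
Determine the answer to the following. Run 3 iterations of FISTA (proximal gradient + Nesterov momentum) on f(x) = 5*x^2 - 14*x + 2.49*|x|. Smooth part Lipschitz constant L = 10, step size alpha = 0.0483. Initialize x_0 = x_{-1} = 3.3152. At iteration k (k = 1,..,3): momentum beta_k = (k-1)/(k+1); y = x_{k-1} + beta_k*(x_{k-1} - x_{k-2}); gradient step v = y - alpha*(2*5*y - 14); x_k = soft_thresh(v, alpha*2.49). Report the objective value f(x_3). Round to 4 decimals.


FISTA on f(x) = 5*x^2 - 14*x + 2.49*|x|
L = 10, alpha = 0.0483
Iteration 1: beta = 0.0, y = 3.3152 + 0.0*(3.3152 - 3.3152) = 3.3152
  grad(y) = 19.152, v = y - alpha*grad = 2.3902
  prox(v) = soft_thresh(2.3902, 0.1203) = 2.2699
Iteration 2: beta = 0.3333, y = 2.2699 + 0.3333*(2.2699 - 3.3152) = 1.9215
  grad(y) = 5.2146, v = y - alpha*grad = 1.6696
  prox(v) = soft_thresh(1.6696, 0.1203) = 1.5493
Iteration 3: beta = 0.5, y = 1.5493 + 0.5*(1.5493 - 2.2699) = 1.189
  grad(y) = -2.1096, v = y - alpha*grad = 1.2909
  prox(v) = soft_thresh(1.2909, 0.1203) = 1.1707
f(x_3) = 5*1.1707^2 - 14*1.1707 + 2.49*|1.1707| = -6.6221


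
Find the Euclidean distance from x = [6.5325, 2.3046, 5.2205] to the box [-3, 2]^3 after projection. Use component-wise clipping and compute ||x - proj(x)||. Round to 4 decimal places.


Project each component onto [-3, 2].
clip(6.5325) = 2.0, clip(2.3046) = 2.0, clip(5.2205) = 2.0
Projection = [2.0, 2.0, 2.0]
Squared diffs: [20.5436, 0.0928, 10.3716]
Distance = sqrt(31.008) = 5.5685


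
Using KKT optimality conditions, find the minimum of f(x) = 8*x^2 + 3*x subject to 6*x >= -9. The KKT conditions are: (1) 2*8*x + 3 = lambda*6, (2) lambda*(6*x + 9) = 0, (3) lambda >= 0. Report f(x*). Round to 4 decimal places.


Step 1: Try lambda = 0 (constraint inactive).
Stationarity: 2*8*x + 3 = 0
x* = -3/(2*8) = -0.1875
Check constraint: 6*-0.1875 = -1.125 >= -9 -- satisfied.
Step 2: Compute optimal value.
f(x*) = 8*(-0.1875)^2 + 3*(-0.1875) = -0.2813


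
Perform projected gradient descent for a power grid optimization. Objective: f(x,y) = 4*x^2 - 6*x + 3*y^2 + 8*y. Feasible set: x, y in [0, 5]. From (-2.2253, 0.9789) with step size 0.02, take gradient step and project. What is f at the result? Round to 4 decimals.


Step 1: Compute gradient at (-2.2253, 0.9789).
grad_x = 2*4*-2.2253 - 6 = -23.8024
grad_y = 2*3*0.9789 + 8 = 13.8734
Step 2: Gradient step.
x_raw = -2.2253 - 0.02*-23.8024 = -1.7493
y_raw = 0.9789 - 0.02*13.8734 = 0.7014
Step 3: Project onto [0, 5].
x_proj = clip(-1.7493) = 0.0
y_proj = clip(0.7014) = 0.7014
Step 4: Evaluate f.
f(0.0, 0.7014) = 7.0875


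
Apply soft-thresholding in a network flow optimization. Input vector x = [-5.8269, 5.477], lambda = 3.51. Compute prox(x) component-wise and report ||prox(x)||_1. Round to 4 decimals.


Soft-thresholding with lambda = 3.51:
prox(-5.8269) = sign(-5.8269)*max(|-5.8269| - 3.51, 0) = -2.3169
prox(5.477) = sign(5.477)*max(|5.477| - 3.51, 0) = 1.967
prox(x) = [-2.3169, 1.967]
||prox(x)||_1 = 2.3169 + 1.967 = 4.2839


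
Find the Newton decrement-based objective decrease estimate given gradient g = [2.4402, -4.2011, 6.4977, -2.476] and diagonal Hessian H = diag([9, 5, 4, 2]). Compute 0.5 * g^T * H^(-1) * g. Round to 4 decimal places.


Step 1: H is diagonal, so H^(-1) * g = [0.2711, -0.8402, 1.6244, -1.238].
Step 2: g^T H^(-1) g = sum_i g_i^2 / H_ii
  = (2.4402)^2/9 + (-4.2011)^2/5 + (6.4977)^2/4 + (-2.476)^2/2
  = 0.6616 + 3.5298 + 10.555 + 3.0653 = 17.8118
Step 3: Objective decrease = 0.5 * g^T H^(-1) g = 8.9059


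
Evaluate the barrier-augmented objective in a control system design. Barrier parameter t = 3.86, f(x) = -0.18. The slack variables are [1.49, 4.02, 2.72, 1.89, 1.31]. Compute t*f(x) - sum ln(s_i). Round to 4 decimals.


Step 1: Compute log-barrier.
ln values: [0.3988, 1.3913, 1.0006, 0.6366, 0.27]
phi = -(0.3988 + 1.3913 + 1.0006 + 0.6366 + 0.27) = -3.6973
Step 2: Compute augmented objective.
t*f(x) = 3.86*-0.18 = -0.6948
Total = -0.6948 - 3.6973 = -4.3921


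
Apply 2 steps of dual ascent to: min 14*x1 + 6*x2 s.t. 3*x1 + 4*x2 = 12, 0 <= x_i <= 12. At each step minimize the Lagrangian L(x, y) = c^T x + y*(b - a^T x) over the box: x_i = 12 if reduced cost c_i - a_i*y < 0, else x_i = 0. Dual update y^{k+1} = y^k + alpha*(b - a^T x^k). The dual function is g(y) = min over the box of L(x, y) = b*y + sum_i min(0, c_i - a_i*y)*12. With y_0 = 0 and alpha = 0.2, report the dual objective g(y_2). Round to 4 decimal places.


Dual ascent for LP: min 14*x1 + 6*x2, 3*x1 + 4*x2 = 12, 0 <= x_i <= 12
Step 1: y^k = 0.0, reduced costs: (14.0, 6.0)
  x^k = (0.0, 0.0), subgradient = b - a^T x = 12.0
  y^{k+1} = 0.0 + 0.2*12.0 = 2.4
Step 2: y^k = 2.4, reduced costs: (6.8, -3.6)
  x^k = (0.0, 12.0), subgradient = b - a^T x = -36.0
  y^{k+1} = 2.4 + 0.2*-36.0 = -4.8
Dual objective at y_2 = -4.8: reduced costs (28.4, 25.2), box minimizer x = (0.0, 0.0)
g(y_2) = b*y + (c1 - a1*y)*x1 + (c2 - a2*y)*x2 = 12*(-4.8) + 28.4*0.0 + 25.2*0.0 = -57.6 + 0.0 + 0.0 = -57.6


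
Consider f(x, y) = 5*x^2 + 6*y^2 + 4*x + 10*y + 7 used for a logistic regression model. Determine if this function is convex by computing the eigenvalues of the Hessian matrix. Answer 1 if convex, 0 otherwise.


The Hessian of f(x,y) = 5*x^2 + 6*y^2 + 4*x + 10*y + 7 is:
H = [[10, 0], [0, 12]]
Trace = 10 + 12 = 22
Determinant = 10*12 - (0)^2 = 120
Discriminant = (22)^2 - 4*120 = 4.0
Eigenvalues: lambda_1 = 10.0, lambda_2 = 12.0
The function is convex.

1


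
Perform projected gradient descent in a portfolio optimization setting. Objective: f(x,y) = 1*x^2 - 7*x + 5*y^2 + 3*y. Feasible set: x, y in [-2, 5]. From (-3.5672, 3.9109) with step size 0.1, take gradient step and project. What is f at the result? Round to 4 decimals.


Step 1: Compute gradient at (-3.5672, 3.9109).
grad_x = 2*1*-3.5672 - 7 = -14.1344
grad_y = 2*5*3.9109 + 3 = 42.109
Step 2: Gradient step.
x_raw = -3.5672 - 0.1*-14.1344 = -2.1538
y_raw = 3.9109 - 0.1*42.109 = -0.3
Step 3: Project onto [-2, 5].
x_proj = clip(-2.1538) = -2.0
y_proj = clip(-0.3) = -0.3
Step 4: Evaluate f.
f(-2.0, -0.3) = 17.55


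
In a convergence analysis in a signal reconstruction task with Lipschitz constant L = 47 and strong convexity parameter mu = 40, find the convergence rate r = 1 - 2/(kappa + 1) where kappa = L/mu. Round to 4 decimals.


Step 1: Compute the condition number.
kappa = L/mu = 47/40 = 1.175
Step 2: Compute the convergence rate.
r = 1 - 2/(kappa + 1) = 1 - 2*mu/(L + mu) = (L - mu)/(L + mu) = 7/87 = 0.0805


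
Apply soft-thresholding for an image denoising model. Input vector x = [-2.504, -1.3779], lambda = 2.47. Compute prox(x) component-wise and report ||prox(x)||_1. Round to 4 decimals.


Soft-thresholding with lambda = 2.47:
prox(-2.504) = sign(-2.504)*max(|-2.504| - 2.47, 0) = -0.034
prox(-1.3779) = sign(-1.3779)*max(|-1.3779| - 2.47, 0) = 0.0
prox(x) = [-0.034, 0.0]
||prox(x)||_1 = 0.034 + 0.0 = 0.034


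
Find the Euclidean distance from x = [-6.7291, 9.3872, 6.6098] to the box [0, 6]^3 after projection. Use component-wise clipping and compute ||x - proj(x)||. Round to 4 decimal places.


Project each component onto [0, 6].
clip(-6.7291) = 0.0, clip(9.3872) = 6.0, clip(6.6098) = 6.0
Projection = [0.0, 6.0, 6.0]
Squared diffs: [45.2808, 11.4731, 0.3719]
Distance = sqrt(57.1258) = 7.5582


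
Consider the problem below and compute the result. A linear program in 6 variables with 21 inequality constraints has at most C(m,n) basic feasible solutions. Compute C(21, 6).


Each vertex corresponds to some choice of n active constraints out of m, so the number of vertices is at most C(m, n) = m! / (n!(m-n)!).
m = 21, n = 6
Numerator: 21 * 20 * 19 * 18 * 17 * 16
Denominator: 6! = 720
C(21, 6) = 54264


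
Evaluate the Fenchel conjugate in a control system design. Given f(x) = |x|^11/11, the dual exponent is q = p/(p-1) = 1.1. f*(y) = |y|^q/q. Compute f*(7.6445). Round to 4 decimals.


The conjugate exponent q satisfies 1/p + 1/q = 1.
p = 11, so q = 11/(11 - 1) = 1.1
|y|^q = 7.6445^1.1 = 9.3688
f*(7.6445) = 9.3688 / 1.1 = 8.5171


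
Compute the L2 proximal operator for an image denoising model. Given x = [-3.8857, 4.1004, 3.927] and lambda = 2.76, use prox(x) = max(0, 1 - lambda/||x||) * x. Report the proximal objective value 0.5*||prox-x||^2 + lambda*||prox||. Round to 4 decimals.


Step 1: Compute ||x||.
||x|| = 6.8799
Step 2: Compute scaling factor.
scale = max(0, 1 - 2.76/6.8799) = 0.5988
Step 3: prox(x) = [-2.3269, 2.4555, 2.3516]
||prox(x)|| = 4.1199
Step 4: Proximal objective.
0.5*||prox-x||^2 = 3.8088
lambda*||prox|| = 11.3709
Total = 15.1798


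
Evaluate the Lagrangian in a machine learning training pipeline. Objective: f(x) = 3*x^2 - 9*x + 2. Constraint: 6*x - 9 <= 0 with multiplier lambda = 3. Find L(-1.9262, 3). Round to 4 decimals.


Step 1: Evaluate f(x).
f(-1.9262) = 3*(-1.9262)^2 - 9*(-1.9262) + 2 = 30.4665
Step 2: Evaluate g(x).
g(-1.9262) = 6*-1.9262 - 9 = -20.5572
Step 3: Compute Lagrangian.
L = 30.4665 + 3*-20.5572 = -31.2051


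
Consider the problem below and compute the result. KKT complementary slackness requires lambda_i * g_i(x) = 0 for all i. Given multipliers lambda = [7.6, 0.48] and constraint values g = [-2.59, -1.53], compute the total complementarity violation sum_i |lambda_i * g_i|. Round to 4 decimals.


KKT complementary slackness check:
lambda_1 * g_1 = 7.6 * -2.59 = -19.684
lambda_2 * g_2 = 0.48 * -1.53 = -0.7344
Total violation = 19.684 + 0.7344 = 20.4184


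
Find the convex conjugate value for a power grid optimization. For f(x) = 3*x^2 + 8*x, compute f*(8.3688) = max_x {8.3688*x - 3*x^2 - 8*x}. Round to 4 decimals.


f*(y) = sup_x {y*x - a*x^2 - b*x} = sup_x {(y-b)*x - a*x^2}
FOC: (y - b) - 2a*x = 0 => x* = (y - b)/(2a)
x* = (8.3688 - 8)/(2*3) = 0.0615
f*(8.3688) = (y-b)^2/(4a) = (8.3688 - 8)^2/(4*3)
= 0.136/12 = 0.0113


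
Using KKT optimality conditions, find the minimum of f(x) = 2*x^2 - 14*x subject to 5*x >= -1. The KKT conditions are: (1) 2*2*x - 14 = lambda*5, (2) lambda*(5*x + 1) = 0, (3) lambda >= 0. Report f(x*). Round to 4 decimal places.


Step 1: Try lambda = 0 (constraint inactive).
Stationarity: 2*2*x - 14 = 0
x* = 14/(2*2) = 3.5
Check constraint: 5*3.5 = 17.5 >= -1 -- satisfied.
Step 2: Compute optimal value.
f(x*) = 2*3.5^2 - 14*3.5 = -24.5


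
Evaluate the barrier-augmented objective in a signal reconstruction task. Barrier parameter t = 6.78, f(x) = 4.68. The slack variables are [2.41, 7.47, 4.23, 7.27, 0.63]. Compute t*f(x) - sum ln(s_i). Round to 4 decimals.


Step 1: Compute log-barrier.
ln values: [0.8796, 2.0109, 1.4422, 1.9838, -0.462]
phi = -(0.8796 + 2.0109 + 1.4422 + 1.9838 - 0.462) = -5.8544
Step 2: Compute augmented objective.
t*f(x) = 6.78*4.68 = 31.7304
Total = 31.7304 - 5.8544 = 25.876


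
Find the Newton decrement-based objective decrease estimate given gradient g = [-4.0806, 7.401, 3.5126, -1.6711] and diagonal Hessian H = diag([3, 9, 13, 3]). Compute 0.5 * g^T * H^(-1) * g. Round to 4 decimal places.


Step 1: H is diagonal, so H^(-1) * g = [-1.3602, 0.8223, 0.2702, -0.557].
Step 2: g^T H^(-1) g = sum_i g_i^2 / H_ii
  = (-4.0806)^2/3 + (7.401)^2/9 + (3.5126)^2/13 + (-1.6711)^2/3
  = 5.5504 + 6.0861 + 0.9491 + 0.9309 = 13.5165
Step 3: Objective decrease = 0.5 * g^T H^(-1) g = 6.7582


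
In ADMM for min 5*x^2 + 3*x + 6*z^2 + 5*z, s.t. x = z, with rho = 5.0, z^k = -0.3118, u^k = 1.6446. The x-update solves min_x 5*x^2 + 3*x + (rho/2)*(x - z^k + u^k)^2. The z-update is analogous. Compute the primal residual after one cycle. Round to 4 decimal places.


ADMM iteration with rho = 5.0, z^k = -0.3118, u^k = 1.6446
Step 1: x-update.
Minimize 5*x^2 + 3*x + (5.0/2)*(x + 0.3118 + 1.6446)^2
FOC: (2*5 + 5.0)*x = -3 + 5.0*(-0.3118 - 1.6446)
x^{k+1} = -0.8521
Step 2: z-update.
Minimize 6*z^2 + 5*z + (5.0/2)*(-0.8521 - z + 1.6446)^2
FOC: (2*6 + 5.0)*z = -5 + 5.0*(-0.8521 + 1.6446)
z^{k+1} = -0.061
Step 3: u-update.
u^{k+1} = 1.6446 - 0.8521 + 0.061 = 0.8535
Step 4: Primal residual = |-0.8521 + 0.061| = 0.7911


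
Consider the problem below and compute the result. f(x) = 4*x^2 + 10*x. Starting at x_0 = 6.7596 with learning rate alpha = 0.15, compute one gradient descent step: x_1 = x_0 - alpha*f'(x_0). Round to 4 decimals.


We compute the gradient at x_0 and apply the update.
f'(x) = 8*x + 10
f'(6.7596) = 8*6.7596 + 10 = 64.0768
x_1 = 6.7596 - 0.15*64.0768 = -2.8519


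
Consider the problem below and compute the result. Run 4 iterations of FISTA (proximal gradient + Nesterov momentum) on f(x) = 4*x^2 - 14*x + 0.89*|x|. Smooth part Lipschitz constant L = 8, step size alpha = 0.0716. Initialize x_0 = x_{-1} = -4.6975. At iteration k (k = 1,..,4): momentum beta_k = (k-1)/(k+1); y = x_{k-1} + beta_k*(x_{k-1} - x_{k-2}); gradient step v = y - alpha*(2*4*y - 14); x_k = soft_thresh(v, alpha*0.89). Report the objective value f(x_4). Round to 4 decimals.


FISTA on f(x) = 4*x^2 - 14*x + 0.89*|x|
L = 8, alpha = 0.0716
Iteration 1: beta = 0.0, y = -4.6975 + 0.0*(-4.6975 + 4.6975) = -4.6975
  grad(y) = -51.58, v = y - alpha*grad = -1.0044
  prox(v) = soft_thresh(-1.0044, 0.0637) = -0.9406
Iteration 2: beta = 0.3333, y = -0.9406 + 0.3333*(-0.9406 + 4.6975) = 0.3116
  grad(y) = -11.5069, v = y - alpha*grad = 1.1355
  prox(v) = soft_thresh(1.1355, 0.0637) = 1.0718
Iteration 3: beta = 0.5, y = 1.0718 + 0.5*(1.0718 + 0.9406) = 2.078
  grad(y) = 2.6243, v = y - alpha*grad = 1.8901
  prox(v) = soft_thresh(1.8901, 0.0637) = 1.8264
Iteration 4: beta = 0.6, y = 1.8264 + 0.6*(1.8264 - 1.0718) = 2.2792
  grad(y) = 4.2334, v = y - alpha*grad = 1.9761
  prox(v) = soft_thresh(1.9761, 0.0637) = 1.9123
f(x_4) = 4*1.9123^2 - 14*1.9123 + 0.89*|1.9123| = -10.4426


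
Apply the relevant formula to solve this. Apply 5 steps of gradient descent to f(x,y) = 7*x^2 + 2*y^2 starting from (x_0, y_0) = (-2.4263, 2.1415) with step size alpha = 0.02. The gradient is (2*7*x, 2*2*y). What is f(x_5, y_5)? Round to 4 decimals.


Gradient descent on f(x,y) = 7*x^2 + 2*y^2.
Starting point: (-2.4263, 2.1415), alpha = 0.02
Step 1: grad_x = 2*7*-2.4263 = -33.9682, grad_y = 2*2*2.1415 = 8.566
  x_1 = -2.4263 - 0.02*-33.9682 = -1.7469
  y_1 = 2.1415 - 0.02*8.566 = 1.9702
Step 2: grad_x = 2*7*-1.7469 = -24.4571, grad_y = 2*2*1.9702 = 7.8807
  x_2 = -1.7469 - 0.02*-24.4571 = -1.2578
  y_2 = 1.9702 - 0.02*7.8807 = 1.8126
Step 3: grad_x = 2*7*-1.2578 = -17.6091, grad_y = 2*2*1.8126 = 7.2503
  x_3 = -1.2578 - 0.02*-17.6091 = -0.9056
  y_3 = 1.8126 - 0.02*7.2503 = 1.6676
Step 4: grad_x = 2*7*-0.9056 = -12.6786, grad_y = 2*2*1.6676 = 6.6702
  x_4 = -0.9056 - 0.02*-12.6786 = -0.652
  y_4 = 1.6676 - 0.02*6.6702 = 1.5342
Step 5: grad_x = 2*7*-0.652 = -9.1286, grad_y = 2*2*1.5342 = 6.1366
  x_5 = -0.652 - 0.02*-9.1286 = -0.4695
  y_5 = 1.5342 - 0.02*6.1366 = 1.4114
f(-0.4695, 1.4114) = 7*(-0.4695)^2 + 2*1.4114^2 = 5.527


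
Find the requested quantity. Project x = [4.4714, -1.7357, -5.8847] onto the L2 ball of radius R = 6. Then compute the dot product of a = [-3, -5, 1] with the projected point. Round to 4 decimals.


Step 1: Compute ||x|| (intermediates to 6 decimals).
||x|| = sqrt(4.4714^2 + (-1.7357)^2 + (-5.8847)^2) = 7.591822
Step 2: Project.
Since ||x|| > R, scale = R/||x|| = 6/7.591822 = 0.790324, proj(x) = scale * x
proj(x) = [3.533855, -1.371765, -4.65082]
Step 3: Dot product.
a^T * proj(x) = -3*3.533855 - 5*(-1.371765) + 1*(-4.65082) = -8.3936


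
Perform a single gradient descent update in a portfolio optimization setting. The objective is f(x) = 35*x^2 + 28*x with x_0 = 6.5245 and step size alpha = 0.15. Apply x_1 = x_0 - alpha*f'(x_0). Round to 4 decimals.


We compute the gradient at x_0 and apply the update.
f'(x) = 70*x + 28
f'(6.5245) = 70*6.5245 + 28 = 484.715
x_1 = 6.5245 - 0.15*484.715 = -66.1828


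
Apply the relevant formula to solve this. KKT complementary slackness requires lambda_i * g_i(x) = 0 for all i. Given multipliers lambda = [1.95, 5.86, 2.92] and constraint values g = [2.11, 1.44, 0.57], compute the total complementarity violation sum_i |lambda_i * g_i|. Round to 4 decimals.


KKT complementary slackness check:
lambda_1 * g_1 = 1.95 * 2.11 = 4.1145
lambda_2 * g_2 = 5.86 * 1.44 = 8.4384
lambda_3 * g_3 = 2.92 * 0.57 = 1.6644
Total violation = 4.1145 + 8.4384 + 1.6644 = 14.2173


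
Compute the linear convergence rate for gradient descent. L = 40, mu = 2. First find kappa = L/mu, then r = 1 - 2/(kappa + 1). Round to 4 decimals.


Step 1: Compute the condition number.
kappa = L/mu = 40/2 = 20.0
Step 2: Compute the convergence rate.
r = 1 - 2/(kappa + 1) = 1 - 2*mu/(L + mu) = (L - mu)/(L + mu) = 38/42 = 0.9048


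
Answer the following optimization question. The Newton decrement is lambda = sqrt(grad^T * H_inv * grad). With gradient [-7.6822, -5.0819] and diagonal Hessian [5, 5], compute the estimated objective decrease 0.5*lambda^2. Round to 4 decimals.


Step 1: H is diagonal, so H^(-1) * g = [-1.5364, -1.0164].
Step 2: g^T H^(-1) g = sum_i g_i^2 / H_ii
  = (-7.6822)^2/5 + (-5.0819)^2/5
  = 11.8032 + 5.1651 = 16.9684
Step 3: Objective decrease = 0.5 * g^T H^(-1) g = 8.4842


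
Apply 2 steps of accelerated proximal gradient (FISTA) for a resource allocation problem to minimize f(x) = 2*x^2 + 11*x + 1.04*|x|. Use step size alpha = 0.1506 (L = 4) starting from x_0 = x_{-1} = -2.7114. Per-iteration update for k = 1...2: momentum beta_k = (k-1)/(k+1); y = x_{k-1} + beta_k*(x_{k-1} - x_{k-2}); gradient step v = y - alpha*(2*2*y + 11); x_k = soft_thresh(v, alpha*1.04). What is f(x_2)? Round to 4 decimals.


FISTA on f(x) = 2*x^2 + 11*x + 1.04*|x|
L = 4, alpha = 0.1506
Iteration 1: beta = 0.0, y = -2.7114 + 0.0*(-2.7114 + 2.7114) = -2.7114
  grad(y) = 0.1544, v = y - alpha*grad = -2.7347
  prox(v) = soft_thresh(-2.7347, 0.1566) = -2.578
Iteration 2: beta = 0.3333, y = -2.578 + 0.3333*(-2.578 + 2.7114) = -2.5336
  grad(y) = 0.8657, v = y - alpha*grad = -2.6639
  prox(v) = soft_thresh(-2.6639, 0.1566) = -2.5073
f(x_2) = 2*(-2.5073)^2 + 11*(-2.5073) + 1.04*|-2.5073| = -12.3996


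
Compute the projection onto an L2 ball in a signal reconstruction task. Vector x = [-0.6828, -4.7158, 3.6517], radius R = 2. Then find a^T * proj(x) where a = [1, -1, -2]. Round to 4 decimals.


Step 1: Compute ||x|| (intermediates to 6 decimals).
||x|| = sqrt((-0.6828)^2 + (-4.7158)^2 + 3.6517^2) = 6.003324
Step 2: Project.
Since ||x|| > R, scale = R/||x|| = 2/6.003324 = 0.333149, proj(x) = scale * x
proj(x) = [-0.227474, -1.571064, 1.21656]
Step 3: Dot product.
a^T * proj(x) = 1*(-0.227474) - 1*(-1.571064) - 2*1.21656 = -1.0895


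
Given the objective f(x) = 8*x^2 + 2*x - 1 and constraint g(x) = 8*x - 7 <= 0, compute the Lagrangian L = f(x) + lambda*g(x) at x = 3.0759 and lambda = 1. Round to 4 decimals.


Step 1: Evaluate f(x).
f(3.0759) = 8*3.0759^2 + 2*3.0759 - 1 = 80.8411
Step 2: Evaluate g(x).
g(3.0759) = 8*3.0759 - 7 = 17.6072
Step 3: Compute Lagrangian.
L = 80.8411 + 1*17.6072 = 98.4483


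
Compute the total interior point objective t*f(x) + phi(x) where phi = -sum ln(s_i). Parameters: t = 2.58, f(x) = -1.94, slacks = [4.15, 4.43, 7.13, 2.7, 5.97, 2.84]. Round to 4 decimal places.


Step 1: Compute log-barrier.
ln values: [1.4231, 1.4884, 1.9643, 0.9933, 1.7867, 1.0438]
phi = -(1.4231 + 1.4884 + 1.9643 + 0.9933 + 1.7867 + 1.0438) = -8.6996
Step 2: Compute augmented objective.
t*f(x) = 2.58*-1.94 = -5.0052
Total = -5.0052 - 8.6996 = -13.7048


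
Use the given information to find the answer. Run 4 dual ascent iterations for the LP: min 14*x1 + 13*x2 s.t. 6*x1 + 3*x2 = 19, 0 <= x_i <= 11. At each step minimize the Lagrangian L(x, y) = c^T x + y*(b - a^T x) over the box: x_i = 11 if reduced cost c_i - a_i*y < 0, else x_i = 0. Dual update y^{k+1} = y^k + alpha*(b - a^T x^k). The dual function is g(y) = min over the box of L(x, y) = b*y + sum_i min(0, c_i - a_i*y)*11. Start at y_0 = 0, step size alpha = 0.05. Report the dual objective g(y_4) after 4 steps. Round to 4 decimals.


Dual ascent for LP: min 14*x1 + 13*x2, 6*x1 + 3*x2 = 19, 0 <= x_i <= 11
Step 1: y^k = 0.0, reduced costs: (14.0, 13.0)
  x^k = (0.0, 0.0), subgradient = b - a^T x = 19.0
  y^{k+1} = 0.0 + 0.05*19.0 = 0.95
Step 2: y^k = 0.95, reduced costs: (8.3, 10.15)
  x^k = (0.0, 0.0), subgradient = b - a^T x = 19.0
  y^{k+1} = 0.95 + 0.05*19.0 = 1.9
Step 3: y^k = 1.9, reduced costs: (2.6, 7.3)
  x^k = (0.0, 0.0), subgradient = b - a^T x = 19.0
  y^{k+1} = 1.9 + 0.05*19.0 = 2.85
Step 4: y^k = 2.85, reduced costs: (-3.1, 4.45)
  x^k = (11.0, 0.0), subgradient = b - a^T x = -47.0
  y^{k+1} = 2.85 + 0.05*-47.0 = 0.5
Dual objective at y_4 = 0.5: reduced costs (11.0, 11.5), box minimizer x = (0.0, 0.0)
g(y_4) = b*y + (c1 - a1*y)*x1 + (c2 - a2*y)*x2 = 19*0.5 + 11.0*0.0 + 11.5*0.0 = 9.5 + 0.0 + 0.0 = 9.5


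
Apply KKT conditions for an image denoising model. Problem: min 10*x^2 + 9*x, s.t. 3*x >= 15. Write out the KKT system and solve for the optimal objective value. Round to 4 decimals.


Step 1: Try lambda = 0 (constraint inactive).
x_unc = -9/(2*10) = -0.45
Check: 3*-0.45 = -1.35 < 15 -- violated!
Step 2: Constraint must be active: 3*x = 15
x* = 15/3 = 5.0
lambda = (2*10*5.0 + 9)/3 = 36.3333
Step 3: Compute optimal value.
f(x*) = 10*5.0^2 + 9*5.0 = 295.0


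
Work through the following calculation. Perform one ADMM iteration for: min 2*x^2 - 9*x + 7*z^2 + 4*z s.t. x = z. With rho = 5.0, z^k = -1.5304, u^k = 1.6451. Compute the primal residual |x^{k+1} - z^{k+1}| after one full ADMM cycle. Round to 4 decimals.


ADMM iteration with rho = 5.0, z^k = -1.5304, u^k = 1.6451
Step 1: x-update.
Minimize 2*x^2 - 9*x + (5.0/2)*(x + 1.5304 + 1.6451)^2
FOC: (2*2 + 5.0)*x = 9 + 5.0*(-1.5304 - 1.6451)
x^{k+1} = -0.7642
Step 2: z-update.
Minimize 7*z^2 + 4*z + (5.0/2)*(-0.7642 - z + 1.6451)^2
FOC: (2*7 + 5.0)*z = -4 + 5.0*(-0.7642 + 1.6451)
z^{k+1} = 0.0213
Step 3: u-update.
u^{k+1} = 1.6451 - 0.7642 - 0.0213 = 0.8596
Step 4: Primal residual = |-0.7642 - 0.0213| = 0.7855


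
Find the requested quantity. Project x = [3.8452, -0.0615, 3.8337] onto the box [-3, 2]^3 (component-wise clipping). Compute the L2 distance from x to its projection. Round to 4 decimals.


Project each component onto [-3, 2].
clip(3.8452) = 2.0, clip(-0.0615) = -0.0615, clip(3.8337) = 2.0
Projection = [2.0, -0.0615, 2.0]
Squared diffs: [3.4048, 0.0, 3.3625]
Distance = sqrt(6.7673) = 2.6014


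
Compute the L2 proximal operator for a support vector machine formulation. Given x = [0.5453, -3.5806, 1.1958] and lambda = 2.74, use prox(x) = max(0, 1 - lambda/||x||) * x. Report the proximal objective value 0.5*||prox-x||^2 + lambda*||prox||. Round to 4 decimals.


Step 1: Compute ||x||.
||x|| = 3.8142
Step 2: Compute scaling factor.
scale = max(0, 1 - 2.74/3.8142) = 0.2816
Step 3: prox(x) = [0.1536, -1.0084, 0.3368]
||prox(x)|| = 1.0742
Step 4: Proximal objective.
0.5*||prox-x||^2 = 3.7538
lambda*||prox|| = 2.9433
Total = 6.6971


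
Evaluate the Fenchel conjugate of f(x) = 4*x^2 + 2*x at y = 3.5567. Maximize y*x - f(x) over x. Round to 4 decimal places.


f*(y) = sup_x {y*x - a*x^2 - b*x} = sup_x {(y-b)*x - a*x^2}
FOC: (y - b) - 2a*x = 0 => x* = (y - b)/(2a)
x* = (3.5567 - 2)/(2*4) = 0.1946
f*(3.5567) = (y-b)^2/(4a) = (3.5567 - 2)^2/(4*4)
= 2.4233/16 = 0.1515


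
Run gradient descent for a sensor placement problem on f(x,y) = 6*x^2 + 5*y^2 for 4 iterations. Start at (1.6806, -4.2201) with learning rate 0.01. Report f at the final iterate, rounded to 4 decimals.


Gradient descent on f(x,y) = 6*x^2 + 5*y^2.
Starting point: (1.6806, -4.2201), alpha = 0.01
Step 1: grad_x = 2*6*1.6806 = 20.1672, grad_y = 2*5*-4.2201 = -42.201
  x_1 = 1.6806 - 0.01*20.1672 = 1.4789
  y_1 = -4.2201 - 0.01*-42.201 = -3.7981
Step 2: grad_x = 2*6*1.4789 = 17.7471, grad_y = 2*5*-3.7981 = -37.9809
  x_2 = 1.4789 - 0.01*17.7471 = 1.3015
  y_2 = -3.7981 - 0.01*-37.9809 = -3.4183
Step 3: grad_x = 2*6*1.3015 = 15.6175, grad_y = 2*5*-3.4183 = -34.1828
  x_3 = 1.3015 - 0.01*15.6175 = 1.1453
  y_3 = -3.4183 - 0.01*-34.1828 = -3.0765
Step 4: grad_x = 2*6*1.1453 = 13.7434, grad_y = 2*5*-3.0765 = -30.7645
  x_4 = 1.1453 - 0.01*13.7434 = 1.0078
  y_4 = -3.0765 - 0.01*-30.7645 = -2.7688
f(1.0078, -2.7688) = 6*1.0078^2 + 5*(-2.7688)^2 = 44.426


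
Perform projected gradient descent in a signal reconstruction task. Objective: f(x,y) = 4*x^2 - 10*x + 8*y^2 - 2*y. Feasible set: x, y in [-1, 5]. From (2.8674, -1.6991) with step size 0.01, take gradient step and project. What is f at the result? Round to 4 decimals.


Step 1: Compute gradient at (2.8674, -1.6991).
grad_x = 2*4*2.8674 - 10 = 12.9392
grad_y = 2*8*-1.6991 - 2 = -29.1856
Step 2: Gradient step.
x_raw = 2.8674 - 0.01*12.9392 = 2.738
y_raw = -1.6991 - 0.01*-29.1856 = -1.4072
Step 3: Project onto [-1, 5].
x_proj = clip(2.738) = 2.738
y_proj = clip(-1.4072) = -1.0
Step 4: Evaluate f.
f(2.738, -1.0) = 12.6067


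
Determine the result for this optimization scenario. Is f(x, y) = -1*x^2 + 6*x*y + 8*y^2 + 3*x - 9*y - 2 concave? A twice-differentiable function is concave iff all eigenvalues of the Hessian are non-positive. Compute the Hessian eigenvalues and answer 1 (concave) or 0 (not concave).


The Hessian of f(x,y) = -1*x^2 + 6*x*y + 8*y^2 + 3*x - 9*y - 2 is:
H = [[-2, 6], [6, 16]]
Trace = -2 + 16 = 14
Determinant = -2*16 - (6)^2 = -68
Discriminant = (14)^2 - 4*-68 = 468.0
Eigenvalues: lambda_1 = -3.8167, lambda_2 = 17.8167
The function is not concave.

0


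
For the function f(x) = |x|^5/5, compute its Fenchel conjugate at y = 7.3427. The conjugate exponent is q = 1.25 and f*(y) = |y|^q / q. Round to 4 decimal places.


The conjugate exponent q satisfies 1/p + 1/q = 1.
p = 5, so q = 5/(5 - 1) = 1.25
|y|^q = 7.3427^1.25 = 12.087
f*(7.3427) = 12.087 / 1.25 = 9.6696


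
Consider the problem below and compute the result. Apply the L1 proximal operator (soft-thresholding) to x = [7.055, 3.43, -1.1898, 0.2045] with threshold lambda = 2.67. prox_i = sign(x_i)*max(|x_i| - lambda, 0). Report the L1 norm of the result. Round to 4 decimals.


Soft-thresholding with lambda = 2.67:
prox(7.055) = sign(7.055)*max(|7.055| - 2.67, 0) = 4.385
prox(3.43) = sign(3.43)*max(|3.43| - 2.67, 0) = 0.76
prox(-1.1898) = sign(-1.1898)*max(|-1.1898| - 2.67, 0) = 0.0
prox(0.2045) = sign(0.2045)*max(|0.2045| - 2.67, 0) = 0.0
prox(x) = [4.385, 0.76, 0.0, 0.0]
||prox(x)||_1 = 4.385 + 0.76 + 0.0 + 0.0 = 5.145


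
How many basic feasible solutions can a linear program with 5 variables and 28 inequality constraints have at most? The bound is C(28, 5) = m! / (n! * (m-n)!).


Each vertex corresponds to some choice of n active constraints out of m, so the number of vertices is at most C(m, n) = m! / (n!(m-n)!).
m = 28, n = 5
Numerator: 28 * 27 * 26 * 25 * 24
Denominator: 5! = 120
C(28, 5) = 98280


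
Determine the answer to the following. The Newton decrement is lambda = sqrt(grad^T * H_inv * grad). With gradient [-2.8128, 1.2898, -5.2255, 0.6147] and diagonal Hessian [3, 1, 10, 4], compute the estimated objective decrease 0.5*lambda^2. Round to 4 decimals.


Step 1: H is diagonal, so H^(-1) * g = [-0.9376, 1.2898, -0.5226, 0.1537].
Step 2: g^T H^(-1) g = sum_i g_i^2 / H_ii
  = (-2.8128)^2/3 + (1.2898)^2/1 + (-5.2255)^2/10 + (0.6147)^2/4
  = 2.6373 + 1.6636 + 2.7306 + 0.0945 = 7.1259
Step 3: Objective decrease = 0.5 * g^T H^(-1) g = 3.563


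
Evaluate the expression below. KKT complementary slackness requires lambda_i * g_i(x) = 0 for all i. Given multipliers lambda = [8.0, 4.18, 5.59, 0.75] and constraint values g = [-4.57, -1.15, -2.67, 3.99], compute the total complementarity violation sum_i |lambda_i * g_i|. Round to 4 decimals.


KKT complementary slackness check:
lambda_1 * g_1 = 8.0 * -4.57 = -36.56
lambda_2 * g_2 = 4.18 * -1.15 = -4.807
lambda_3 * g_3 = 5.59 * -2.67 = -14.9253
lambda_4 * g_4 = 0.75 * 3.99 = 2.9925
Total violation = 36.56 + 4.807 + 14.9253 + 2.9925 = 59.2848


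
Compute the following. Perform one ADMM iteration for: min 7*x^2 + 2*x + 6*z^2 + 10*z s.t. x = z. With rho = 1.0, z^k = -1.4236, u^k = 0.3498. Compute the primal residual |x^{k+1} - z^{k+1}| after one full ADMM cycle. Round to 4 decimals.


ADMM iteration with rho = 1.0, z^k = -1.4236, u^k = 0.3498
Step 1: x-update.
Minimize 7*x^2 + 2*x + (1.0/2)*(x + 1.4236 + 0.3498)^2
FOC: (2*7 + 1.0)*x = -2 + 1.0*(-1.4236 - 0.3498)
x^{k+1} = -0.2516
Step 2: z-update.
Minimize 6*z^2 + 10*z + (1.0/2)*(-0.2516 - z + 0.3498)^2
FOC: (2*6 + 1.0)*z = -10 + 1.0*(-0.2516 + 0.3498)
z^{k+1} = -0.7617
Step 3: u-update.
u^{k+1} = 0.3498 - 0.2516 + 0.7617 = 0.8599
Step 4: Primal residual = |-0.2516 + 0.7617| = 0.5101


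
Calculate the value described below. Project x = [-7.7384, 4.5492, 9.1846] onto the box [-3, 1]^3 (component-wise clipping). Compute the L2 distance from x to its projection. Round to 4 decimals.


Project each component onto [-3, 1].
clip(-7.7384) = -3.0, clip(4.5492) = 1.0, clip(9.1846) = 1.0
Projection = [-3.0, 1.0, 1.0]
Squared diffs: [22.4524, 12.5968, 66.9877]
Distance = sqrt(102.0369) = 10.1013


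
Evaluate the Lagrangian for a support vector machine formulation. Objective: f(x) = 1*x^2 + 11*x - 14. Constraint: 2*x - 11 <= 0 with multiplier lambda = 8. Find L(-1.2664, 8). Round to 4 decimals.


Step 1: Evaluate f(x).
f(-1.2664) = 1*(-1.2664)^2 + 11*(-1.2664) - 14 = -26.3266
Step 2: Evaluate g(x).
g(-1.2664) = 2*-1.2664 - 11 = -13.5328
Step 3: Compute Lagrangian.
L = -26.3266 + 8*-13.5328 = -134.589


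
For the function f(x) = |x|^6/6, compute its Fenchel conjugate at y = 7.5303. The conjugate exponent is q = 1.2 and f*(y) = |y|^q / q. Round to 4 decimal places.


The conjugate exponent q satisfies 1/p + 1/q = 1.
p = 6, so q = 6/(6 - 1) = 1.2
|y|^q = 7.5303^1.2 = 11.2765
f*(7.5303) = 11.2765 / 1.2 = 9.3971


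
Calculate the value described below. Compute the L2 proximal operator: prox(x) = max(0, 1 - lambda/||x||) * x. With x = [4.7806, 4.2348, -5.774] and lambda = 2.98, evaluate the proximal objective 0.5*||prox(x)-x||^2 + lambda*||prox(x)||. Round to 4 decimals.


Step 1: Compute ||x||.
||x|| = 8.6097
Step 2: Compute scaling factor.
scale = max(0, 1 - 2.98/8.6097) = 0.6539
Step 3: prox(x) = [3.1259, 2.769, -3.7755]
||prox(x)|| = 5.6297
Step 4: Proximal objective.
0.5*||prox-x||^2 = 4.4402
lambda*||prox|| = 16.7765
Total = 21.2167


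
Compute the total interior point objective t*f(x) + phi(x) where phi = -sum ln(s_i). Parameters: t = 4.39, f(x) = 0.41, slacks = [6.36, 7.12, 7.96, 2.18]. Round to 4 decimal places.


Step 1: Compute log-barrier.
ln values: [1.85, 1.9629, 2.0744, 0.7793]
phi = -(1.85 + 1.9629 + 2.0744 + 0.7793) = -6.6667
Step 2: Compute augmented objective.
t*f(x) = 4.39*0.41 = 1.7999
Total = 1.7999 - 6.6667 = -4.8668


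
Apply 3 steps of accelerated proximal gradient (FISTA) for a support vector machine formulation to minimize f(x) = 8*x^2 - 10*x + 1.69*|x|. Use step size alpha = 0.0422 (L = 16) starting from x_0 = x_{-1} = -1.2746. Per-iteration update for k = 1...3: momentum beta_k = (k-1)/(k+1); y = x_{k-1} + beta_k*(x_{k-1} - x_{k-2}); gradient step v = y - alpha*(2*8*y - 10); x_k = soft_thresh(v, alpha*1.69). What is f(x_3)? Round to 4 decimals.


FISTA on f(x) = 8*x^2 - 10*x + 1.69*|x|
L = 16, alpha = 0.0422
Iteration 1: beta = 0.0, y = -1.2746 + 0.0*(-1.2746 + 1.2746) = -1.2746
  grad(y) = -30.3936, v = y - alpha*grad = 0.008
  prox(v) = soft_thresh(0.008, 0.0713) = 0.0
Iteration 2: beta = 0.3333, y = 0.0 + 0.3333*(0.0 + 1.2746) = 0.4249
  grad(y) = -3.2021, v = y - alpha*grad = 0.56
  prox(v) = soft_thresh(0.56, 0.0713) = 0.4887
Iteration 3: beta = 0.5, y = 0.4887 + 0.5*(0.4887 - 0.0) = 0.733
  grad(y) = 1.7283, v = y - alpha*grad = 0.6601
  prox(v) = soft_thresh(0.6601, 0.0713) = 0.5888
f(x_3) = 8*0.5888^2 - 10*0.5888 + 1.69*|0.5888| = -2.1195


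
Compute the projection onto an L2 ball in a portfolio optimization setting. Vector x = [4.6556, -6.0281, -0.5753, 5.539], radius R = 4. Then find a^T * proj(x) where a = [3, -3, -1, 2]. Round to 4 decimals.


Step 1: Compute ||x|| (intermediates to 6 decimals).
||x|| = sqrt(4.6556^2 + (-6.0281)^2 + (-0.5753)^2 + 5.539^2) = 9.435258
Step 2: Project.
Since ||x|| > R, scale = R/||x|| = 4/9.435258 = 0.423942, proj(x) = scale * x
proj(x) = [1.973704, -2.555565, -0.243894, 2.348215]
Step 3: Dot product.
a^T * proj(x) = 3*1.973704 - 3*(-2.555565) - 1*(-0.243894) + 2*2.348215 = 18.5281


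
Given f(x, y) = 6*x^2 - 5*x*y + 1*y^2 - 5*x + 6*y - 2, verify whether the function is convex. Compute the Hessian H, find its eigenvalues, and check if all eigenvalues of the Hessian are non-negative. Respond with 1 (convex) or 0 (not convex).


The Hessian of f(x,y) = 6*x^2 - 5*x*y + 1*y^2 - 5*x + 6*y - 2 is:
H = [[12, -5], [-5, 2]]
Trace = 12 + 2 = 14
Determinant = 12*2 - (-5)^2 = -1
Discriminant = (14)^2 - 4*-1 = 200.0
Eigenvalues: lambda_1 = -0.0711, lambda_2 = 14.0711
The function is not convex.

0


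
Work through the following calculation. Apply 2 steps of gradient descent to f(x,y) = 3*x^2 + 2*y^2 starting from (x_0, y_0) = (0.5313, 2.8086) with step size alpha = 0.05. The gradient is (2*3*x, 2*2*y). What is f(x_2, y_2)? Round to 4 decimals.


Gradient descent on f(x,y) = 3*x^2 + 2*y^2.
Starting point: (0.5313, 2.8086), alpha = 0.05
Step 1: grad_x = 2*3*0.5313 = 3.1878, grad_y = 2*2*2.8086 = 11.2344
  x_1 = 0.5313 - 0.05*3.1878 = 0.3719
  y_1 = 2.8086 - 0.05*11.2344 = 2.2469
Step 2: grad_x = 2*3*0.3719 = 2.2315, grad_y = 2*2*2.2469 = 8.9875
  x_2 = 0.3719 - 0.05*2.2315 = 0.2603
  y_2 = 2.2469 - 0.05*8.9875 = 1.7975
f(0.2603, 1.7975) = 3*0.2603^2 + 2*1.7975^2 = 6.6654


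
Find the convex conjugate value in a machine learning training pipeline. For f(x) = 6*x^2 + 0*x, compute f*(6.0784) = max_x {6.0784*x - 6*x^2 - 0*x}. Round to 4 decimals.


f*(y) = sup_x {y*x - a*x^2 - b*x} = sup_x {(y-b)*x - a*x^2}
FOC: (y - b) - 2a*x = 0 => x* = (y - b)/(2a)
x* = (6.0784 - 0)/(2*6) = 0.5065
f*(6.0784) = (y-b)^2/(4a) = (6.0784 - 0)^2/(4*6)
= 36.9469/24 = 1.5395
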